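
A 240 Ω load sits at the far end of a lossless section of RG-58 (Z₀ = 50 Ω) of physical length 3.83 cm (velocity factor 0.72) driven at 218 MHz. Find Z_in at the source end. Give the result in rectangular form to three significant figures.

Z_in ≈ 106 − j113 Ω

λ = v/f = 0.72·c / 218 MHz = 0.991 m
βl = 2π·l/λ = 2π × 0.0387 = 13.9°
tan(βl) = tan(13.9°) = 0.248
Z_in = Z_0·(Z_L + jZ_0·tanβl)/(Z_0 + jZ_L·tanβl)
     = 50·(240 + j12.4)/(50 + j59.5)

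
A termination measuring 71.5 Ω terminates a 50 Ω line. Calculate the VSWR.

Γ = (71.5 − 50)/(71.5 + 50) = 0.177
VSWR = (1 + 0.177)/(1 − 0.177)

VSWR ≈ 1.43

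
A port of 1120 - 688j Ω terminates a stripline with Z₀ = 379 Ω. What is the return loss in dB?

RL ≈ 4.25 dB

Γ = (741 − j688)/(1499 − j688), |Γ| = 0.613
RL = −20·log₁₀|Γ| = −20·log₁₀(0.613)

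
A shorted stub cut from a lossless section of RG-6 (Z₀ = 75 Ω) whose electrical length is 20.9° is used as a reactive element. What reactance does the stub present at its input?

tan(βl) = 0.382
For a shorted stub, Z_in = jZ_0·tan(βl)

X_in ≈ 28.6 Ω (inductive)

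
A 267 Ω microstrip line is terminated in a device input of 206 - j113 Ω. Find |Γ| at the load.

|Γ| ≈ 0.264

Γ = (Z_L − Z_0)/(Z_L + Z_0) = (-61 − j113)/(473 − j113)
|Γ| = 128/486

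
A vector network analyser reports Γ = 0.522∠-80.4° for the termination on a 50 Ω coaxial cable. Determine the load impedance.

Z_L = Z_0·(1 + Γ)/(1 − Γ) = 50·(1.09 − j0.515)/(0.913 + j0.515)

Z_L ≈ 33.1 − j46.9 Ω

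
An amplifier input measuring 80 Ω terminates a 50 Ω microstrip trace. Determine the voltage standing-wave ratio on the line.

VSWR ≈ 1.6

Γ = (80 − 50)/(80 + 50) = 0.231
VSWR = (1 + 0.231)/(1 − 0.231)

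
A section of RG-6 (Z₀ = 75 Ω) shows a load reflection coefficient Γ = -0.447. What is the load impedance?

Z_L = Z_0·(1 + Γ)/(1 − Γ) = 75·(0.553)/(1.45)

Z_L ≈ 28.7 Ω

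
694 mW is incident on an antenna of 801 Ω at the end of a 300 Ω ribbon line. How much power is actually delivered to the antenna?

P_delivered ≈ 550 mW

Γ = (801 − 300)/(801 + 300) = 0.455
|Γ|² = 0.207
P_refl = |Γ|²·P_inc = 144 mW, P_del = (1 − |Γ|²)·P_inc = 550 mW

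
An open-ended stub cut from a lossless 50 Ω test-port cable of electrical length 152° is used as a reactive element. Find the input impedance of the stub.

Z_in ≈ +j94 Ω

tan(βl) = -0.532
For an open-ended stub, Z_in = −jZ_0·cot(βl) = −jZ_0/tan(βl)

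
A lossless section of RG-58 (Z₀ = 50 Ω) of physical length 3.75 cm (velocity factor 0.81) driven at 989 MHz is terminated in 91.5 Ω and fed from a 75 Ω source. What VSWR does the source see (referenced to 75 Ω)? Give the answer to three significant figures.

λ = v/f = 0.81·c / 989 MHz = 0.246 m
βl = 2π·l/λ = 2π × 0.153 = 54.9°
tan(βl) = 1.43
Z_in = Z_0·(Z_L + jZ_0·tanβl)/(Z_0 + jZ_L·tanβl) = 35.5 − j21.5 Ω
Γ_s = (Z_in − Z_s)/(Z_in + Z_s) = (-39.5 − j21.5)/(111 − j21.5), |Γ_s| = 0.399
VSWR = (1 + |Γ_s|)/(1 − |Γ_s|)

VSWR ≈ 2.33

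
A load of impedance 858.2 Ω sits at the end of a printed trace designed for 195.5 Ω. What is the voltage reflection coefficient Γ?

Γ = (Z_L − Z_0)/(Z_L + Z_0) = (858.2 − 195.5)/(858.2 + 195.5) = 662.7/1054

Γ = 0.629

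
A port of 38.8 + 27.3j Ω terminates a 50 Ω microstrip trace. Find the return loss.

Γ = (-11.2 + j27.3)/(88.8 + j27.3), |Γ| = 0.318
RL = −20·log₁₀|Γ| = −20·log₁₀(0.318)

RL ≈ 9.96 dB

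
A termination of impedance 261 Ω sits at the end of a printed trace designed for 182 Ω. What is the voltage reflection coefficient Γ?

Γ = (Z_L − Z_0)/(Z_L + Z_0) = (261 − 182)/(261 + 182) = 79/443

Γ = 0.178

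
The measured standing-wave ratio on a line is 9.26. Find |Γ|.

|Γ| = (S − 1)/(S + 1) = (9.26 − 1)/(9.26 + 1) = 8.26/10.3

|Γ| ≈ 0.805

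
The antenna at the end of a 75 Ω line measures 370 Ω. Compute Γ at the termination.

Γ = (Z_L − Z_0)/(Z_L + Z_0) = (370 − 75)/(370 + 75) = 295/445

Γ = 0.663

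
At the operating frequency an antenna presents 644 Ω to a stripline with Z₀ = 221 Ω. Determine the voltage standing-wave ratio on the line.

Γ = (644 − 221)/(644 + 221) = 0.489
VSWR = (1 + 0.489)/(1 − 0.489)

VSWR ≈ 2.91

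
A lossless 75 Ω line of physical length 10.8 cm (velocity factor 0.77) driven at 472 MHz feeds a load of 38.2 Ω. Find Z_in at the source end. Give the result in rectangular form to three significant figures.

Z_in ≈ 134 + j35.2 Ω

λ = v/f = 0.77·c / 472 MHz = 0.489 m
βl = 2π·l/λ = 2π × 0.221 = 79.4°
tan(βl) = tan(79.4°) = 5.37
Z_in = Z_0·(Z_L + jZ_0·tanβl)/(Z_0 + jZ_L·tanβl)
     = 75·(38.2 + j402)/(75 + j205)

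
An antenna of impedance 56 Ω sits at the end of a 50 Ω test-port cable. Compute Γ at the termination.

Γ = 0.0566

Γ = (Z_L − Z_0)/(Z_L + Z_0) = (56 − 50)/(56 + 50) = 6/106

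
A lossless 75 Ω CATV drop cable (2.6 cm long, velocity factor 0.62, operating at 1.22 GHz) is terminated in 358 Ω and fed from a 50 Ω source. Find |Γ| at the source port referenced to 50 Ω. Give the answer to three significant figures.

|Γ| ≈ 0.61

λ = v/f = 0.62·c / 1.22 GHz = 0.152 m
βl = 2π·l/λ = 2π × 0.171 = 61.4°
tan(βl) = 1.83
Z_in = Z_0·(Z_L + jZ_0·tanβl)/(Z_0 + jZ_L·tanβl) = 20.1 − j38.6 Ω
Γ_s = (Z_in − Z_s)/(Z_in + Z_s) = (-29.9 − j38.6)/(70.1 − j38.6), |Γ_s| = 0.61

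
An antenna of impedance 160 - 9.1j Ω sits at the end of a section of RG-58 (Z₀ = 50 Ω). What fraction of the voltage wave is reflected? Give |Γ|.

Γ = (Z_L − Z_0)/(Z_L + Z_0) = (110 − j9.1)/(210 − j9.1)
|Γ| = 110/210

|Γ| ≈ 0.525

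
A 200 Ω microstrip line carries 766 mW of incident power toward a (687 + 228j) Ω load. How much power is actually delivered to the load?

|Γ| = |(487 + j228)/(887 + j228)| = 0.587
|Γ|² = 0.345
P_refl = |Γ|²·P_inc = 264 mW, P_del = (1 − |Γ|²)·P_inc = 502 mW

P_delivered ≈ 502 mW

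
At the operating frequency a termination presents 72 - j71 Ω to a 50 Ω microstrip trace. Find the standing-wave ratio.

Γ = (Z_L − Z_0)/(Z_L + Z_0) = (22 − j71)/(122 − j71)
|Γ| = 74.3/141 = 0.527
VSWR = (1 + |Γ|)/(1 − |Γ|) = 1.53/0.473

VSWR ≈ 3.22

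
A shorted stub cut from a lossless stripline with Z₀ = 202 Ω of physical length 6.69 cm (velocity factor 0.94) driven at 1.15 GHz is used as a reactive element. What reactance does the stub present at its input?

X_in ≈ -1400 Ω (capacitive)

λ = v/f = 0.94·c / 1.15 GHz = 0.245 m
βl = 2π·l/λ = 2π × 0.273 = 98.2°
tan(βl) = -6.93
For a shorted stub, Z_in = jZ_0·tan(βl)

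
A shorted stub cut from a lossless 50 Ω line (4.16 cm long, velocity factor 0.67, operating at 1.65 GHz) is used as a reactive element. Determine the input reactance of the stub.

λ = v/f = 0.67·c / 1.65 GHz = 0.122 m
βl = 2π·l/λ = 2π × 0.341 = 123°
tan(βl) = -1.54
For a shorted stub, Z_in = jZ_0·tan(βl)

X_in ≈ -77.2 Ω (capacitive)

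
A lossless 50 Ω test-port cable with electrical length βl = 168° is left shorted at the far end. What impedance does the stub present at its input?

tan(βl) = -0.213
For a shorted stub, Z_in = jZ_0·tan(βl)

Z_in ≈ −j10.6 Ω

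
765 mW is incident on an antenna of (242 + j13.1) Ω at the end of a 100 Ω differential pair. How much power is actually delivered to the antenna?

|Γ| = |(142 + j13.1)/(342 + j13.1)| = 0.417
|Γ|² = 0.174
P_refl = |Γ|²·P_inc = 133 mW, P_del = (1 − |Γ|²)·P_inc = 632 mW

P_delivered ≈ 632 mW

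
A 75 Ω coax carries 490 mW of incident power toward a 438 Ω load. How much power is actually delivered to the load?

P_delivered ≈ 245 mW

Γ = (438 − 75)/(438 + 75) = 0.708
|Γ|² = 0.501
P_refl = |Γ|²·P_inc = 245 mW, P_del = (1 − |Γ|²)·P_inc = 245 mW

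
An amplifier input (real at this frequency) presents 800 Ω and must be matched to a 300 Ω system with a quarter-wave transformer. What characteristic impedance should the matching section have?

Z_qwt ≈ 490 Ω

Z_qwt = √(Z_0·R_L) = √(300 × 800) = √240000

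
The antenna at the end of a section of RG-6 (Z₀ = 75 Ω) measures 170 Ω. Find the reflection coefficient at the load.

Γ = 0.388

Γ = (Z_L − Z_0)/(Z_L + Z_0) = (170 − 75)/(170 + 75) = 95/245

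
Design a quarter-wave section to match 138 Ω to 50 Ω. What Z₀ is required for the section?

Z_qwt = √(Z_0·R_L) = √(50 × 138) = √6900

Z_qwt ≈ 83.1 Ω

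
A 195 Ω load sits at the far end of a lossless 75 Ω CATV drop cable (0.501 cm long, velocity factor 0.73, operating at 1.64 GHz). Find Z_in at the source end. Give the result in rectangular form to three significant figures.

Z_in ≈ 148 − j74.7 Ω

λ = v/f = 0.73·c / 1.64 GHz = 0.134 m
βl = 2π·l/λ = 2π × 0.0375 = 13.5°
tan(βl) = tan(13.5°) = 0.24
Z_in = Z_0·(Z_L + jZ_0·tanβl)/(Z_0 + jZ_L·tanβl)
     = 75·(195 + j18)/(75 + j46.8)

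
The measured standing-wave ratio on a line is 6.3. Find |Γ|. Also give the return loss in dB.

|Γ| ≈ 0.726; return loss ≈ 2.78 dB

|Γ| = (S − 1)/(S + 1) = (6.3 − 1)/(6.3 + 1) = 5.3/7.3
RL = −20·log₁₀|Γ| = −20·log₁₀(0.726)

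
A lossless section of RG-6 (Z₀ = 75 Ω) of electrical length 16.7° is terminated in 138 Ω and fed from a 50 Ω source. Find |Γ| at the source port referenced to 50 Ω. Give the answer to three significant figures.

tan(βl) = 0.3
Z_in = Z_0·(Z_L + jZ_0·tanβl)/(Z_0 + jZ_L·tanβl) = 115 − j41.1 Ω
Γ_s = (Z_in − Z_s)/(Z_in + Z_s) = (65.3 − j41.1)/(165 − j41.1), |Γ_s| = 0.453

|Γ| ≈ 0.453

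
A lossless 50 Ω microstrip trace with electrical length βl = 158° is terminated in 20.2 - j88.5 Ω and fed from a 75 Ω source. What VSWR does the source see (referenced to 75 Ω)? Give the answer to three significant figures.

tan(βl) = -0.404
Z_in = Z_0·(Z_L + jZ_0·tanβl)/(Z_0 + jZ_L·tanβl) = 218 − j257 Ω
Γ_s = (Z_in − Z_s)/(Z_in + Z_s) = (143 − j257)/(293 − j257), |Γ_s| = 0.754
VSWR = (1 + |Γ_s|)/(1 − |Γ_s|)

VSWR ≈ 7.14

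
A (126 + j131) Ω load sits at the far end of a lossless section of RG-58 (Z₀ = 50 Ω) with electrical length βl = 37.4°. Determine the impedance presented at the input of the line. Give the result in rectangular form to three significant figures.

tan(βl) = tan(37.4°) = 0.765
Z_in = Z_0·(Z_L + jZ_0·tanβl)/(Z_0 + jZ_L·tanβl)
     = 50·(126 + j169)/(-50.2 + j96.3)

Z_in ≈ 42.3 − j87.4 Ω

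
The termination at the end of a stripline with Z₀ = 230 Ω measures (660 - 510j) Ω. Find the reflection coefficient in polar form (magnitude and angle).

Γ ≈ 0.65 ∠ -20.1°

Γ = (Z_L − Z_0)/(Z_L + Z_0) = (430 − j510)/(890 − j510)
|Γ| = 667/1030 = 0.65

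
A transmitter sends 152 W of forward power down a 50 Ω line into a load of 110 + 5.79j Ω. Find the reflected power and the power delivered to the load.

|Γ| = |(60 + j5.79)/(160 + j5.79)| = 0.376
|Γ|² = 0.142
P_refl = |Γ|²·P_inc = 21.5 W, P_del = (1 − |Γ|²)·P_inc = 130 W

P_reflected ≈ 21.5 W; P_delivered ≈ 130 W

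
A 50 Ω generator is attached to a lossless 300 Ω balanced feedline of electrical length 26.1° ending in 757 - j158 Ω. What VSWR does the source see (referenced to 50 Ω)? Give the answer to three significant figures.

VSWR ≈ 12.3

tan(βl) = 0.49
Z_in = Z_0·(Z_L + jZ_0·tanβl)/(Z_0 + jZ_L·tanβl) = 302 − j305 Ω
Γ_s = (Z_in − Z_s)/(Z_in + Z_s) = (252 − j305)/(352 − j305), |Γ_s| = 0.85
VSWR = (1 + |Γ_s|)/(1 − |Γ_s|)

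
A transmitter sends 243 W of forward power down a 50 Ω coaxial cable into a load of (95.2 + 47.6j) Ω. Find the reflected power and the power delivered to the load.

P_reflected ≈ 44.8 W; P_delivered ≈ 198 W

|Γ| = |(45.2 + j47.6)/(145.2 + j47.6)| = 0.43
|Γ|² = 0.185
P_refl = |Γ|²·P_inc = 44.8 W, P_del = (1 − |Γ|²)·P_inc = 198 W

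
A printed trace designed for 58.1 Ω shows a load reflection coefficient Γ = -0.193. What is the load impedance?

Z_L ≈ 39.3 Ω

Z_L = Z_0·(1 + Γ)/(1 − Γ) = 58.1·(0.807)/(1.19)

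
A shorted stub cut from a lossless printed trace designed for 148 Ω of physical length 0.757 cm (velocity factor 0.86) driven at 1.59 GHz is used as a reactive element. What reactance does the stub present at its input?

λ = v/f = 0.86·c / 1.59 GHz = 0.162 m
βl = 2π·l/λ = 2π × 0.0467 = 16.8°
tan(βl) = 0.302
For a shorted stub, Z_in = jZ_0·tan(βl)

X_in ≈ 44.7 Ω (inductive)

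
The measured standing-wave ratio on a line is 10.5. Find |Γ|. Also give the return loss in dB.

|Γ| = (S − 1)/(S + 1) = (10.5 − 1)/(10.5 + 1) = 9.5/11.5
RL = −20·log₁₀|Γ| = −20·log₁₀(0.826)

|Γ| ≈ 0.826; return loss ≈ 1.66 dB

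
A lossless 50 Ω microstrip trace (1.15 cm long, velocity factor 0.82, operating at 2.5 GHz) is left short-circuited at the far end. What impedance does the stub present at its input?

Z_in ≈ +j45.1 Ω

λ = v/f = 0.82·c / 2.5 GHz = 0.0984 m
βl = 2π·l/λ = 2π × 0.117 = 42.1°
tan(βl) = 0.903
For a short-circuited stub, Z_in = jZ_0·tan(βl)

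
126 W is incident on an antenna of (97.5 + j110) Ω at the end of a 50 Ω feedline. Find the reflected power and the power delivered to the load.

|Γ| = |(47.5 + j110)/(147.5 + j110)| = 0.651
|Γ|² = 0.424
P_refl = |Γ|²·P_inc = 53.4 W, P_del = (1 − |Γ|²)·P_inc = 72.6 W

P_reflected ≈ 53.4 W; P_delivered ≈ 72.6 W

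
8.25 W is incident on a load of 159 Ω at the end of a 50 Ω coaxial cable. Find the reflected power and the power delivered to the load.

P_reflected ≈ 2.24 W; P_delivered ≈ 6.01 W

Γ = (159 − 50)/(159 + 50) = 0.522
|Γ|² = 0.272
P_refl = |Γ|²·P_inc = 2.24 W, P_del = (1 − |Γ|²)·P_inc = 6.01 W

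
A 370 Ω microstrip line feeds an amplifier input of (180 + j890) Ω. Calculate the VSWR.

Γ = (Z_L − Z_0)/(Z_L + Z_0) = (-190 + j890)/(550 + j890)
|Γ| = 910/1050 = 0.87
VSWR = (1 + |Γ|)/(1 − |Γ|) = 1.87/0.13

VSWR ≈ 14.4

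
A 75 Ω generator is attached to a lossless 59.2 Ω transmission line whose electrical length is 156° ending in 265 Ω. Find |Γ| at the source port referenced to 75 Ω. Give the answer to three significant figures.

tan(βl) = -0.445
Z_in = Z_0·(Z_L + jZ_0·tanβl)/(Z_0 + jZ_L·tanβl) = 63.9 + j101 Ω
Γ_s = (Z_in − Z_s)/(Z_in + Z_s) = (-11.1 + j101)/(139 + j101), |Γ_s| = 0.591

|Γ| ≈ 0.591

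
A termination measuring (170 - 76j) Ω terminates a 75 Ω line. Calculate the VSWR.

VSWR ≈ 2.8

Γ = (Z_L − Z_0)/(Z_L + Z_0) = (95 − j76)/(245 − j76)
|Γ| = 122/257 = 0.474
VSWR = (1 + |Γ|)/(1 − |Γ|) = 1.47/0.526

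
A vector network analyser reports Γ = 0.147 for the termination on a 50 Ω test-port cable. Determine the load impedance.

Z_L ≈ 67.2 Ω

Z_L = Z_0·(1 + Γ)/(1 − Γ) = 50·(1.15)/(0.853)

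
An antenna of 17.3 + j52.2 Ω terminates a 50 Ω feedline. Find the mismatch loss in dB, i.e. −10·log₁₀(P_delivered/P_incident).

mismatch loss ≈ 3.22 dB

Γ = (-32.7 + j52.2)/(67.3 + j52.2), |Γ| = 0.723
|Γ|² = 0.523, so P_del/P_inc = 1 − |Γ|² = 0.477
ML = −10·log₁₀(1 − |Γ|²)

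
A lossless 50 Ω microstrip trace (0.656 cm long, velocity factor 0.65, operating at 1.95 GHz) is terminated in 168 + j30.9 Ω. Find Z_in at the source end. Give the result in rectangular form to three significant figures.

λ = v/f = 0.65·c / 1.95 GHz = 0.1 m
βl = 2π·l/λ = 2π × 0.0656 = 23.6°
tan(βl) = tan(23.6°) = 0.437
Z_in = Z_0·(Z_L + jZ_0·tanβl)/(Z_0 + jZ_L·tanβl)
     = 50·(168 + j52.8)/(36.5 + j73.5)

Z_in ≈ 74.4 − j77.4 Ω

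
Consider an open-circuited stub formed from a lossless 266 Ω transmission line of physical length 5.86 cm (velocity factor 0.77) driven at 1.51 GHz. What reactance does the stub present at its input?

X_in ≈ 294 Ω (inductive)

λ = v/f = 0.77·c / 1.51 GHz = 0.153 m
βl = 2π·l/λ = 2π × 0.383 = 138°
tan(βl) = -0.904
For an open-circuited stub, Z_in = −jZ_0·cot(βl) = −jZ_0/tan(βl)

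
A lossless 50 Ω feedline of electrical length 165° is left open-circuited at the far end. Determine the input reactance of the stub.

X_in ≈ 187 Ω (inductive)

tan(βl) = -0.268
For an open-circuited stub, Z_in = −jZ_0·cot(βl) = −jZ_0/tan(βl)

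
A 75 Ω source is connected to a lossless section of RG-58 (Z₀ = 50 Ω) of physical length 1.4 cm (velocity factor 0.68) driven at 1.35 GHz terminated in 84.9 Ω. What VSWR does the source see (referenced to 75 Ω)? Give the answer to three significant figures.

VSWR ≈ 1.71

λ = v/f = 0.68·c / 1.35 GHz = 0.151 m
βl = 2π·l/λ = 2π × 0.0926 = 33.4°
tan(βl) = 0.658
Z_in = Z_0·(Z_L + jZ_0·tanβl)/(Z_0 + jZ_L·tanβl) = 54.1 − j27.6 Ω
Γ_s = (Z_in − Z_s)/(Z_in + Z_s) = (-20.9 − j27.6)/(129 − j27.6), |Γ_s| = 0.262
VSWR = (1 + |Γ_s|)/(1 − |Γ_s|)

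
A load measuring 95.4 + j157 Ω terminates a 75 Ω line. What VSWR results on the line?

VSWR ≈ 5.32

Γ = (Z_L − Z_0)/(Z_L + Z_0) = (20.4 + j157)/(170.4 + j157)
|Γ| = 158/232 = 0.683
VSWR = (1 + |Γ|)/(1 − |Γ|) = 1.68/0.317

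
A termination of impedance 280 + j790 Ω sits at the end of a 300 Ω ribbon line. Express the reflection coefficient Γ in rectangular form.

Γ ≈ 0.638 + j0.493

Γ = (Z_L − Z_0)/(Z_L + Z_0) = (-20 + j790)/(580 + j790)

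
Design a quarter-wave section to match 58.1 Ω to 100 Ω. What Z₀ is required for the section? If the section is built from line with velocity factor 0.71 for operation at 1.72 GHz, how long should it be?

Z_qwt = √(Z_0·R_L) = √(100 × 58.1) = √5810
λ = 0.71·c/f = 0.124 m, so l = λ/4 = 0.031 m

Z_qwt ≈ 76.2 Ω; length ≈ 3.1 cm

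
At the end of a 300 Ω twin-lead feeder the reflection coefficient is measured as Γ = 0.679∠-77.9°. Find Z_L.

Z_L ≈ 137 − j339 Ω

Z_L = Z_0·(1 + Γ)/(1 − Γ) = 300·(1.14 − j0.664)/(0.858 + j0.664)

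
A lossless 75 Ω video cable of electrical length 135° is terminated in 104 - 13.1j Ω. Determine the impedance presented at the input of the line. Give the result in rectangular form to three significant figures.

Z_in ≈ 79.9 + j27.5 Ω

tan(βl) = tan(135°) = -1
Z_in = Z_0·(Z_L + jZ_0·tanβl)/(Z_0 + jZ_L·tanβl)
     = 75·(104 − j88.1)/(61.9 − j104)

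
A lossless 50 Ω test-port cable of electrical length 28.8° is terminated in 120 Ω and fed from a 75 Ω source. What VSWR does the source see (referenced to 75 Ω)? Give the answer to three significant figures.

VSWR ≈ 2.14

tan(βl) = 0.55
Z_in = Z_0·(Z_L + jZ_0·tanβl)/(Z_0 + jZ_L·tanβl) = 57 − j47.7 Ω
Γ_s = (Z_in − Z_s)/(Z_in + Z_s) = (-18 − j47.7)/(132 − j47.7), |Γ_s| = 0.363
VSWR = (1 + |Γ_s|)/(1 − |Γ_s|)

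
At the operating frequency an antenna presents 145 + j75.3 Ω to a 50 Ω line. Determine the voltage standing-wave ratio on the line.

VSWR ≈ 3.76

Γ = (Z_L − Z_0)/(Z_L + Z_0) = (95 + j75.3)/(195 + j75.3)
|Γ| = 121/209 = 0.58
VSWR = (1 + |Γ|)/(1 − |Γ|) = 1.58/0.42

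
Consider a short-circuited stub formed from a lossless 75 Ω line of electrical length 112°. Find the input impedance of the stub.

Z_in ≈ −j186 Ω

tan(βl) = -2.48
For a short-circuited stub, Z_in = jZ_0·tan(βl)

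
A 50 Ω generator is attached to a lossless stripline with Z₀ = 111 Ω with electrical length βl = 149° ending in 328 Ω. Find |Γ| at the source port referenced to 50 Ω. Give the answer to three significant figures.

|Γ| ≈ 0.682

tan(βl) = -0.601
Z_in = Z_0·(Z_L + jZ_0·tanβl)/(Z_0 + jZ_L·tanβl) = 108 + j124 Ω
Γ_s = (Z_in − Z_s)/(Z_in + Z_s) = (57.5 + j124)/(158 + j124), |Γ_s| = 0.682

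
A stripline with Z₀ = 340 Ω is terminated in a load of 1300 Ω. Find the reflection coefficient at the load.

Γ = 0.585

Γ = (Z_L − Z_0)/(Z_L + Z_0) = (1300 − 340)/(1300 + 340) = 960/1640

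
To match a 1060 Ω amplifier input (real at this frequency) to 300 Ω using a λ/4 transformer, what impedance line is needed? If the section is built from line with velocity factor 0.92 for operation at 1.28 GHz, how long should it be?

Z_qwt = √(Z_0·R_L) = √(300 × 1060) = √318000
λ = 0.92·c/f = 0.216 m, so l = λ/4 = 0.0539 m

Z_qwt ≈ 564 Ω; length ≈ 5.39 cm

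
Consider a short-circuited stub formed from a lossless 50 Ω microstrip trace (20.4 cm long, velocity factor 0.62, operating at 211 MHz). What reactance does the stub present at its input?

X_in ≈ 426 Ω (inductive)

λ = v/f = 0.62·c / 211 MHz = 0.882 m
βl = 2π·l/λ = 2π × 0.231 = 83.3°
tan(βl) = 8.53
For a short-circuited stub, Z_in = jZ_0·tan(βl)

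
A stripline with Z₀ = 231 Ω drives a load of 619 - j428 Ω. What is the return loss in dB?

RL ≈ 4.34 dB

Γ = (388 − j428)/(850 − j428), |Γ| = 0.607
RL = −20·log₁₀|Γ| = −20·log₁₀(0.607)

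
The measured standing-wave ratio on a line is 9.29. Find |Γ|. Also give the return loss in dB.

|Γ| = (S − 1)/(S + 1) = (9.29 − 1)/(9.29 + 1) = 8.29/10.3
RL = −20·log₁₀|Γ| = −20·log₁₀(0.806)

|Γ| ≈ 0.806; return loss ≈ 1.88 dB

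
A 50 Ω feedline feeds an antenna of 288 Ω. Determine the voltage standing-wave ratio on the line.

Γ = (288 − 50)/(288 + 50) = 0.704
VSWR = (1 + 0.704)/(1 − 0.704)

VSWR ≈ 5.76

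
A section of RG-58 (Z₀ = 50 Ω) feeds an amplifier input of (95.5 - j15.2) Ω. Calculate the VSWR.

Γ = (Z_L − Z_0)/(Z_L + Z_0) = (45.5 − j15.2)/(145.5 − j15.2)
|Γ| = 48/146 = 0.328
VSWR = (1 + |Γ|)/(1 − |Γ|) = 1.33/0.672

VSWR ≈ 1.98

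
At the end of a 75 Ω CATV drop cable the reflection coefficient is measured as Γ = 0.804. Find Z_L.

Z_L = Z_0·(1 + Γ)/(1 − Γ) = 75·(1.8)/(0.196)

Z_L ≈ 690 Ω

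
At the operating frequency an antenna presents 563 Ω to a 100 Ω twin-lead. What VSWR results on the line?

VSWR ≈ 5.63

For a purely resistive load, VSWR = R_L/Z_0 or Z_0/R_L (whichever > 1) = 563/100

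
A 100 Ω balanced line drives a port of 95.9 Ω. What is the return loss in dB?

RL ≈ 33.6 dB

Γ = (95.9 − 100)/(95.9 + 100) = -0.0209
RL = −20·log₁₀|Γ| = −20·log₁₀(0.0209)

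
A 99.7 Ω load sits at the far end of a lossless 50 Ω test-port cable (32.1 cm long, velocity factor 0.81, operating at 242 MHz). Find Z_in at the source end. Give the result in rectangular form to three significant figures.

λ = v/f = 0.81·c / 242 MHz = 1 m
βl = 2π·l/λ = 2π × 0.32 = 115°
tan(βl) = tan(115°) = -2.14
Z_in = Z_0·(Z_L + jZ_0·tanβl)/(Z_0 + jZ_L·tanβl)
     = 50·(99.7 − j107)/(50 − j213)

Z_in ≈ 29 + j16.6 Ω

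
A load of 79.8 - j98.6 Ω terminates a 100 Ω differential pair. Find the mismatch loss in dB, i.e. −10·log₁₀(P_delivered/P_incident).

mismatch loss ≈ 1.2 dB

Γ = (-20.2 − j98.6)/(179.8 − j98.6), |Γ| = 0.491
|Γ|² = 0.241, so P_del/P_inc = 1 − |Γ|² = 0.759
ML = −10·log₁₀(1 − |Γ|²)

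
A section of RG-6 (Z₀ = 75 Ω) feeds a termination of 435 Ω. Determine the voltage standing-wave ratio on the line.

Γ = (435 − 75)/(435 + 75) = 0.706
VSWR = (1 + 0.706)/(1 − 0.706)

VSWR ≈ 5.8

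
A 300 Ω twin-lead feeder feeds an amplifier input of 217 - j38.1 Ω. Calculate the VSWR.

Γ = (Z_L − Z_0)/(Z_L + Z_0) = (-83 − j38.1)/(517 − j38.1)
|Γ| = 91.3/518 = 0.176
VSWR = (1 + |Γ|)/(1 − |Γ|) = 1.18/0.824

VSWR ≈ 1.43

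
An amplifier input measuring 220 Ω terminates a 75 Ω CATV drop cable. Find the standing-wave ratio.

Γ = (220 − 75)/(220 + 75) = 0.492
VSWR = (1 + 0.492)/(1 − 0.492)

VSWR ≈ 2.93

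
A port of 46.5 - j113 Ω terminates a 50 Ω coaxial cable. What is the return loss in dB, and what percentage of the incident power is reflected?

RL ≈ 2.37 dB; 57.9% of incident power reflected

Γ = (-3.5 − j113)/(96.5 − j113), |Γ| = 0.761
RL = −20·log₁₀(0.761) = 2.37 dB
P_refl/P_inc = |Γ|² = 0.579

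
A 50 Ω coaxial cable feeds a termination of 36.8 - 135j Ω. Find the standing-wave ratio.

VSWR ≈ 11.9

Γ = (Z_L − Z_0)/(Z_L + Z_0) = (-13.2 − j135)/(86.8 − j135)
|Γ| = 136/160 = 0.845
VSWR = (1 + |Γ|)/(1 − |Γ|) = 1.85/0.155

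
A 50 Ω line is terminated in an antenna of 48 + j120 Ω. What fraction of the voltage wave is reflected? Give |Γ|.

|Γ| ≈ 0.775

Γ = (Z_L − Z_0)/(Z_L + Z_0) = (-2 + j120)/(98 + j120)
|Γ| = 120/155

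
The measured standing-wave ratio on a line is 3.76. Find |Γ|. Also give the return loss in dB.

|Γ| ≈ 0.58; return loss ≈ 4.73 dB

|Γ| = (S − 1)/(S + 1) = (3.76 − 1)/(3.76 + 1) = 2.76/4.76
RL = −20·log₁₀|Γ| = −20·log₁₀(0.58)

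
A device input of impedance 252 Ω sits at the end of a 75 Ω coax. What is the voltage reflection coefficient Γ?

Γ = 0.541

Γ = (Z_L − Z_0)/(Z_L + Z_0) = (252 − 75)/(252 + 75) = 177/327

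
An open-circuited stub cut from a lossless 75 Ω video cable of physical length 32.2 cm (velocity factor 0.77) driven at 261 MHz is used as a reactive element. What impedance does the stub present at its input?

λ = v/f = 0.77·c / 261 MHz = 0.885 m
βl = 2π·l/λ = 2π × 0.364 = 131°
tan(βl) = -1.15
For an open-circuited stub, Z_in = −jZ_0·cot(βl) = −jZ_0/tan(βl)

Z_in ≈ +j65.1 Ω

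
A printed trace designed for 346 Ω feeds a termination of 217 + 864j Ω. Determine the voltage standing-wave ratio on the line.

VSWR ≈ 12.1

Γ = (Z_L − Z_0)/(Z_L + Z_0) = (-129 + j864)/(563 + j864)
|Γ| = 874/1030 = 0.847
VSWR = (1 + |Γ|)/(1 − |Γ|) = 1.85/0.153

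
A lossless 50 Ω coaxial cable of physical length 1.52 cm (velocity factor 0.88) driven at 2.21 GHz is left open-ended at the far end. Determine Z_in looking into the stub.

Z_in ≈ −j48.6 Ω

λ = v/f = 0.88·c / 2.21 GHz = 0.119 m
βl = 2π·l/λ = 2π × 0.127 = 45.8°
tan(βl) = 1.03
For an open-ended stub, Z_in = −jZ_0·cot(βl) = −jZ_0/tan(βl)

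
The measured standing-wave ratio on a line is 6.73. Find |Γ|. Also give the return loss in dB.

|Γ| = (S − 1)/(S + 1) = (6.73 − 1)/(6.73 + 1) = 5.73/7.73
RL = −20·log₁₀|Γ| = −20·log₁₀(0.741)

|Γ| ≈ 0.741; return loss ≈ 2.6 dB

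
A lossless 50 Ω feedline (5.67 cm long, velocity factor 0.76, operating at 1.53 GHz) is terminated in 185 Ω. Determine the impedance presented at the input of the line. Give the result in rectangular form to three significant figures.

Z_in ≈ 26.8 + j45.8 Ω

λ = v/f = 0.76·c / 1.53 GHz = 0.149 m
βl = 2π·l/λ = 2π × 0.38 = 137°
tan(βl) = tan(137°) = -0.933
Z_in = Z_0·(Z_L + jZ_0·tanβl)/(Z_0 + jZ_L·tanβl)
     = 50·(185 − j46.7)/(50 − j173)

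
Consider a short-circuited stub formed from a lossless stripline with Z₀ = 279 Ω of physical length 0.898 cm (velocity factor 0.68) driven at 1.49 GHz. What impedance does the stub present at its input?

Z_in ≈ +j122 Ω

λ = v/f = 0.68·c / 1.49 GHz = 0.137 m
βl = 2π·l/λ = 2π × 0.0656 = 23.6°
tan(βl) = 0.437
For a short-circuited stub, Z_in = jZ_0·tan(βl)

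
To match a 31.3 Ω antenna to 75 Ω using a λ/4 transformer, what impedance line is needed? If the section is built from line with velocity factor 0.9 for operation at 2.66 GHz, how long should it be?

Z_qwt = √(Z_0·R_L) = √(75 × 31.3) = √2348
λ = 0.9·c/f = 0.102 m, so l = λ/4 = 0.0254 m

Z_qwt ≈ 48.5 Ω; length ≈ 2.54 cm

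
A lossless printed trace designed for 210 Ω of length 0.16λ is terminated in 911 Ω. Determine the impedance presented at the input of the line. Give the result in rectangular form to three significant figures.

βl = 2π × 0.16 = 57.6°
tan(βl) = tan(57.6°) = 1.58
Z_in = Z_0·(Z_L + jZ_0·tanβl)/(Z_0 + jZ_L·tanβl)
     = 210·(911 + j331)/(210 + j1440)

Z_in ≈ 66.5 − j124 Ω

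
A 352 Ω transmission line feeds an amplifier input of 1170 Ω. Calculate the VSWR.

Γ = (1170 − 352)/(1170 + 352) = 0.537
VSWR = (1 + 0.537)/(1 − 0.537)

VSWR ≈ 3.32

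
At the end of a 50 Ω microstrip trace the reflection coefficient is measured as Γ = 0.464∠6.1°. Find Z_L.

Z_L ≈ 134 + j16.9 Ω

Z_L = Z_0·(1 + Γ)/(1 − Γ) = 50·(1.46 + j0.0493)/(0.539 − j0.0493)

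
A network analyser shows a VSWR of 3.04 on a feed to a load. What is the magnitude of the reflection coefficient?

|Γ| = (S − 1)/(S + 1) = (3.04 − 1)/(3.04 + 1) = 2.04/4.04

|Γ| ≈ 0.505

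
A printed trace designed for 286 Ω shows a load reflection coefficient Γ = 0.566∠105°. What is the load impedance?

Z_L = Z_0·(1 + Γ)/(1 − Γ) = 286·(0.854 + j0.547)/(1.15 − j0.547)

Z_L ≈ 120 + j194 Ω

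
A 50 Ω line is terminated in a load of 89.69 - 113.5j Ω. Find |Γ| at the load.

|Γ| ≈ 0.668

Γ = (Z_L − Z_0)/(Z_L + Z_0) = (39.69 − j113.5)/(139.7 − j113.5)
|Γ| = 120/180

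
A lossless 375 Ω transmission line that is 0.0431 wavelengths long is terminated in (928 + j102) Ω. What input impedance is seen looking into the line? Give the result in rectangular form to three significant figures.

Z_in ≈ 753 − j337 Ω

βl = 2π × 0.0431 = 15.5°
tan(βl) = tan(15.5°) = 0.278
Z_in = Z_0·(Z_L + jZ_0·tanβl)/(Z_0 + jZ_L·tanβl)
     = 375·(928 + j206)/(347 + j258)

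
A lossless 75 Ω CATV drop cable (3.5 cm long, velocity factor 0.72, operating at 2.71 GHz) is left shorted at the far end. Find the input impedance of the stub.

λ = v/f = 0.72·c / 2.71 GHz = 0.0797 m
βl = 2π·l/λ = 2π × 0.439 = 158°
tan(βl) = -0.402
For a shorted stub, Z_in = jZ_0·tan(βl)

Z_in ≈ −j30.2 Ω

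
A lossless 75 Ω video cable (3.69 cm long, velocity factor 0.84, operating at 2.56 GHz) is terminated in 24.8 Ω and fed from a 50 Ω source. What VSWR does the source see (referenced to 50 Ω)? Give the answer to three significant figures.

VSWR ≈ 3.34

λ = v/f = 0.84·c / 2.56 GHz = 0.0984 m
βl = 2π·l/λ = 2π × 0.375 = 135°
tan(βl) = -1
Z_in = Z_0·(Z_L + jZ_0·tanβl)/(Z_0 + jZ_L·tanβl) = 44.8 − j60.3 Ω
Γ_s = (Z_in − Z_s)/(Z_in + Z_s) = (-5.22 − j60.3)/(94.8 − j60.3), |Γ_s| = 0.539
VSWR = (1 + |Γ_s|)/(1 − |Γ_s|)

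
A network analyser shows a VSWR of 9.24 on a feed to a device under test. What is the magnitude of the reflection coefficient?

|Γ| = (S − 1)/(S + 1) = (9.24 − 1)/(9.24 + 1) = 8.24/10.2

|Γ| ≈ 0.805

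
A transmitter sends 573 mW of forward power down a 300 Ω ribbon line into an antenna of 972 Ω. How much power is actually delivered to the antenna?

P_delivered ≈ 413 mW

Γ = (972 − 300)/(972 + 300) = 0.528
|Γ|² = 0.279
P_refl = |Γ|²·P_inc = 160 mW, P_del = (1 − |Γ|²)·P_inc = 413 mW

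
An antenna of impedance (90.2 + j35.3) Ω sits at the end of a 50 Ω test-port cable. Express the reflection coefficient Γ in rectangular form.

Γ ≈ 0.329 + j0.169

Γ = (Z_L − Z_0)/(Z_L + Z_0) = (40.2 + j35.3)/(140.2 + j35.3)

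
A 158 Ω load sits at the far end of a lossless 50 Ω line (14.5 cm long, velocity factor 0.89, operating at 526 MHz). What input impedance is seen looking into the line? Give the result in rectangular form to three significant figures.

λ = v/f = 0.89·c / 526 MHz = 0.508 m
βl = 2π·l/λ = 2π × 0.286 = 103°
tan(βl) = tan(103°) = -4.39
Z_in = Z_0·(Z_L + jZ_0·tanβl)/(Z_0 + jZ_L·tanβl)
     = 50·(158 − j219)/(50 − j693)

Z_in ≈ 16.6 + j10.2 Ω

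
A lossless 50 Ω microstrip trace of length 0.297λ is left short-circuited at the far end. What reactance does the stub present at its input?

X_in ≈ -164 Ω (capacitive)

βl = 2π × 0.297 = 107°
tan(βl) = -3.29
For a short-circuited stub, Z_in = jZ_0·tan(βl)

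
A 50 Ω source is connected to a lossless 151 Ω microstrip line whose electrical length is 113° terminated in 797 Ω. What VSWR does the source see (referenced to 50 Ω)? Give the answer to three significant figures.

VSWR ≈ 4.17

tan(βl) = -2.36
Z_in = Z_0·(Z_L + jZ_0·tanβl)/(Z_0 + jZ_L·tanβl) = 33.5 + j61.4 Ω
Γ_s = (Z_in − Z_s)/(Z_in + Z_s) = (-16.5 + j61.4)/(83.5 + j61.4), |Γ_s| = 0.613
VSWR = (1 + |Γ_s|)/(1 − |Γ_s|)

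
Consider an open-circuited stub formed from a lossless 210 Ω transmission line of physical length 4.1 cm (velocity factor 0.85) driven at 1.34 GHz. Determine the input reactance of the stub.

λ = v/f = 0.85·c / 1.34 GHz = 0.19 m
βl = 2π·l/λ = 2π × 0.215 = 77.6°
tan(βl) = 4.53
For an open-circuited stub, Z_in = −jZ_0·cot(βl) = −jZ_0/tan(βl)

X_in ≈ -46.3 Ω (capacitive)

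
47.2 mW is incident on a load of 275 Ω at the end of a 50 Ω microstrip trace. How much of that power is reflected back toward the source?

P_reflected ≈ 22.6 mW

Γ = (275 − 50)/(275 + 50) = 0.692
|Γ|² = 0.479
P_refl = |Γ|²·P_inc = 22.6 mW, P_del = (1 − |Γ|²)·P_inc = 24.6 mW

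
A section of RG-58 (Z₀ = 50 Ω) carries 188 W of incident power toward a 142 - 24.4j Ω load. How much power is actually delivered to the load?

P_delivered ≈ 143 W

|Γ| = |(92 − j24.4)/(192 − j24.4)| = 0.492
|Γ|² = 0.242
P_refl = |Γ|²·P_inc = 45.5 W, P_del = (1 − |Γ|²)·P_inc = 143 W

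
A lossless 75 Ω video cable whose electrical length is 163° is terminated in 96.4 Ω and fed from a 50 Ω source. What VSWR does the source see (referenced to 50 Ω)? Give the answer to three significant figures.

tan(βl) = -0.306
Z_in = Z_0·(Z_L + jZ_0·tanβl)/(Z_0 + jZ_L·tanβl) = 91.3 + j13 Ω
Γ_s = (Z_in − Z_s)/(Z_in + Z_s) = (41.3 + j13)/(141 + j13), |Γ_s| = 0.305
VSWR = (1 + |Γ_s|)/(1 − |Γ_s|)

VSWR ≈ 1.88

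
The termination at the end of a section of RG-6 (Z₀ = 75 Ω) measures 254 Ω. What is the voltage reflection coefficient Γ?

Γ = (Z_L − Z_0)/(Z_L + Z_0) = (254 − 75)/(254 + 75) = 179/329

Γ = 0.544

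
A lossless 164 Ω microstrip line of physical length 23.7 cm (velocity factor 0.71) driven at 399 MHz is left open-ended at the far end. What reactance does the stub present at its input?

λ = v/f = 0.71·c / 399 MHz = 0.534 m
βl = 2π·l/λ = 2π × 0.444 = 160°
tan(βl) = -0.367
For an open-ended stub, Z_in = −jZ_0·cot(βl) = −jZ_0/tan(βl)

X_in ≈ 446 Ω (inductive)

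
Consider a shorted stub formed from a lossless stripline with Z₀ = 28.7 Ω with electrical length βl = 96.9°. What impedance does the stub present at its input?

Z_in ≈ −j237 Ω

tan(βl) = -8.26
For a shorted stub, Z_in = jZ_0·tan(βl)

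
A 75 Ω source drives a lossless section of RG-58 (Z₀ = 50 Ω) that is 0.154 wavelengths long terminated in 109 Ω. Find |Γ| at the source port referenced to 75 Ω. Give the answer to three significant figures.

|Γ| ≈ 0.467

βl = 2π × 0.154 = 55.4°
tan(βl) = 1.45
Z_in = Z_0·(Z_L + jZ_0·tanβl)/(Z_0 + jZ_L·tanβl) = 30.7 − j24.7 Ω
Γ_s = (Z_in − Z_s)/(Z_in + Z_s) = (-44.3 − j24.7)/(106 − j24.7), |Γ_s| = 0.467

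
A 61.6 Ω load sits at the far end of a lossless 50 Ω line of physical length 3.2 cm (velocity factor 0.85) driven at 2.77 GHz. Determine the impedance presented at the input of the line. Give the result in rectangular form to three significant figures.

Z_in ≈ 45.8 + j9.05 Ω

λ = v/f = 0.85·c / 2.77 GHz = 0.0921 m
βl = 2π·l/λ = 2π × 0.348 = 125°
tan(βl) = tan(125°) = -1.42
Z_in = Z_0·(Z_L + jZ_0·tanβl)/(Z_0 + jZ_L·tanβl)
     = 50·(61.6 − j71)/(50 − j87.5)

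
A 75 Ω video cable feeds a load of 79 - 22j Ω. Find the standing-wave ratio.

VSWR ≈ 1.34

Γ = (Z_L − Z_0)/(Z_L + Z_0) = (4 − j22)/(154 − j22)
|Γ| = 22.4/156 = 0.144
VSWR = (1 + |Γ|)/(1 − |Γ|) = 1.14/0.856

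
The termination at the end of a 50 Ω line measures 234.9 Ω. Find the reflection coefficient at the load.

Γ = (Z_L − Z_0)/(Z_L + Z_0) = (234.9 − 50)/(234.9 + 50) = 184.9/284.9

Γ = 0.649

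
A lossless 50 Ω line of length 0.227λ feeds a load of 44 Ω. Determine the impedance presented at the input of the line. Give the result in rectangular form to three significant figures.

βl = 2π × 0.227 = 81.7°
tan(βl) = tan(81.7°) = 6.87
Z_in = Z_0·(Z_L + jZ_0·tanβl)/(Z_0 + jZ_L·tanβl)
     = 50·(44 + j344)/(50 + j302)

Z_in ≈ 56.5 + j2.06 Ω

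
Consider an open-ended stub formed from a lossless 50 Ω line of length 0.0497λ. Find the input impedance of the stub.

Z_in ≈ −j155 Ω

βl = 2π × 0.0497 = 17.9°
tan(βl) = 0.323
For an open-ended stub, Z_in = −jZ_0·cot(βl) = −jZ_0/tan(βl)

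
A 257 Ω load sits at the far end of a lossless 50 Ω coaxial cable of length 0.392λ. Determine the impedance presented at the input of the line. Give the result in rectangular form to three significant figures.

βl = 2π × 0.392 = 141°
tan(βl) = tan(141°) = -0.806
Z_in = Z_0·(Z_L + jZ_0·tanβl)/(Z_0 + jZ_L·tanβl)
     = 50·(257 − j40.3)/(50 − j207)

Z_in ≈ 23.3 + j56.4 Ω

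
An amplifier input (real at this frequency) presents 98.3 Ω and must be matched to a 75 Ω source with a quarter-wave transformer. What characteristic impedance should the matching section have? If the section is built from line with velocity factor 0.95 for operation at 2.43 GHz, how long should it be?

Z_qwt ≈ 85.9 Ω; length ≈ 2.93 cm

Z_qwt = √(Z_0·R_L) = √(75 × 98.3) = √7372
λ = 0.95·c/f = 0.117 m, so l = λ/4 = 0.0293 m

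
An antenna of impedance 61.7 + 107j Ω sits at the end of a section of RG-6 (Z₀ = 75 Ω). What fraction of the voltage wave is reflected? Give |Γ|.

|Γ| ≈ 0.621

Γ = (Z_L − Z_0)/(Z_L + Z_0) = (-13.3 + j107)/(136.7 + j107)
|Γ| = 108/174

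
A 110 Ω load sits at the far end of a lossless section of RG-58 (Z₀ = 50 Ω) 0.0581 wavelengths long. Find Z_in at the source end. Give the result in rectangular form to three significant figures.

Z_in ≈ 73.9 − j43 Ω

βl = 2π × 0.0581 = 20.9°
tan(βl) = tan(20.9°) = 0.382
Z_in = Z_0·(Z_L + jZ_0·tanβl)/(Z_0 + jZ_L·tanβl)
     = 50·(110 + j19.1)/(50 + j42)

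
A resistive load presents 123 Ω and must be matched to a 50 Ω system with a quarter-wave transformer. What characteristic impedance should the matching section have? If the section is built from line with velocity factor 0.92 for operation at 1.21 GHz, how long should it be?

Z_qwt = √(Z_0·R_L) = √(50 × 123) = √6150
λ = 0.92·c/f = 0.228 m, so l = λ/4 = 0.057 m

Z_qwt ≈ 78.4 Ω; length ≈ 5.7 cm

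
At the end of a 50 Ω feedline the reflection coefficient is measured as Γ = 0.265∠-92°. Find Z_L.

Z_L = Z_0·(1 + Γ)/(1 − Γ) = 50·(0.991 − j0.265)/(1.01 + j0.265)

Z_L ≈ 42.7 − j24.3 Ω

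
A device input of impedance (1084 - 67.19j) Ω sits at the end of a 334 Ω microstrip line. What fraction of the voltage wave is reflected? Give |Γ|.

|Γ| ≈ 0.53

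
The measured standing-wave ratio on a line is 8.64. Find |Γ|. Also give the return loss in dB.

|Γ| = (S − 1)/(S + 1) = (8.64 − 1)/(8.64 + 1) = 7.64/9.64
RL = −20·log₁₀|Γ| = −20·log₁₀(0.793)

|Γ| ≈ 0.793; return loss ≈ 2.02 dB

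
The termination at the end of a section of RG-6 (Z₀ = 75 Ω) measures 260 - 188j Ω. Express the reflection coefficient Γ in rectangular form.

Γ ≈ 0.659 − j0.191

Γ = (Z_L − Z_0)/(Z_L + Z_0) = (185 − j188)/(335 − j188)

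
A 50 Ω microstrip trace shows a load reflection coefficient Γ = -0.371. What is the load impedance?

Z_L = Z_0·(1 + Γ)/(1 − Γ) = 50·(0.629)/(1.37)

Z_L ≈ 22.9 Ω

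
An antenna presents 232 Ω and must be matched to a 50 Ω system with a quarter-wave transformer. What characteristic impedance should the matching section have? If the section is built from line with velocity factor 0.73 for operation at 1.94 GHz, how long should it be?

Z_qwt ≈ 108 Ω; length ≈ 2.82 cm

Z_qwt = √(Z_0·R_L) = √(50 × 232) = √11600
λ = 0.73·c/f = 0.113 m, so l = λ/4 = 0.0282 m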